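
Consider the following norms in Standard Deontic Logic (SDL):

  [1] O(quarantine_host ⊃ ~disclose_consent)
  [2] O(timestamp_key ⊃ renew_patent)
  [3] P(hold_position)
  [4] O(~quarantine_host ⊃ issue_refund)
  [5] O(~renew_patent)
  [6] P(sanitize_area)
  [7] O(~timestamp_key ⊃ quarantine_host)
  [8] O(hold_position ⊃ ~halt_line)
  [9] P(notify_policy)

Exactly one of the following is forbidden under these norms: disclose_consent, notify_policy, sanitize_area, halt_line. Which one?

disclose_consent

From premise 5 we have O(~renew_patent).
Premise 2, O(timestamp_key ⊃ renew_patent), contraposes to O(~renew_patent ⊃ ~timestamp_key); with O(~renew_patent) we get O(~timestamp_key).
Premise 7 is O(~timestamp_key ⊃ quarantine_host); since O(~timestamp_key), deontic closure gives O(quarantine_host).
Applying K to premise 1 (O(quarantine_host ⊃ ~disclose_consent)) and O(quarantine_host) yields O(~disclose_consent).
So O(~disclose_consent) holds, i.e. disclose_consent is forbidden. None of the other listed options is forbidden under the premises.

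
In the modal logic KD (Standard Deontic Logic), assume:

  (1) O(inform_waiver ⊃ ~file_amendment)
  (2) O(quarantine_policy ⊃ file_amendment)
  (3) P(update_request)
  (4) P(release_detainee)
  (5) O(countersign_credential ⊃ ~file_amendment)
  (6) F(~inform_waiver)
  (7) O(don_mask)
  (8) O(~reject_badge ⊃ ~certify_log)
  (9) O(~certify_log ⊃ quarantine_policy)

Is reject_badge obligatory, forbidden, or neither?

Obligatory

Premise 6 is F(~inform_waiver), i.e. O(inform_waiver).
From O(inform_waiver) and premise 1, O(inform_waiver ⊃ ~file_amendment), we obtain O(~file_amendment).
The contrapositive of premise 2 (O(quarantine_policy ⊃ file_amendment)) is O(~file_amendment ⊃ ~quarantine_policy), and O(~file_amendment) is already established, so O(~quarantine_policy).
The contrapositive of premise 9 (O(~certify_log ⊃ quarantine_policy)) is O(~quarantine_policy ⊃ certify_log), and O(~quarantine_policy) is already established, so O(certify_log).
The contrapositive of premise 8 (O(~reject_badge ⊃ ~certify_log)) is O(certify_log ⊃ reject_badge), and O(certify_log) is already established, so O(reject_badge).
Premises 3, 4, 5, 7 do not contribute to this derivation.
Hence reject_badge is obligatory.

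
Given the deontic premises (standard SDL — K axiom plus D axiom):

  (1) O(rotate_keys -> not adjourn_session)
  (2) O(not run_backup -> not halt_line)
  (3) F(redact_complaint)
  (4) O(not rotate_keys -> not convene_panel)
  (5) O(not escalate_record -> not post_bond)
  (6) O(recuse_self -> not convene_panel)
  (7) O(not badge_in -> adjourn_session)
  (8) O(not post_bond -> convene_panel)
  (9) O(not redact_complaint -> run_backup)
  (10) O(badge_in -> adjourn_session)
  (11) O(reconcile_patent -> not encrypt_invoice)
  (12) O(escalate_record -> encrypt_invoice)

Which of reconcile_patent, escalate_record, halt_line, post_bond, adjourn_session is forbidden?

reconcile_patent

Premises 10 and 7 are O(badge_in -> adjourn_session) and O(not badge_in -> adjourn_session); every ideal world satisfies badge_in or not badge_in, so in either case adjourn_session holds — hence O(adjourn_session).
Premise 1, O(rotate_keys -> not adjourn_session), contraposes to O(adjourn_session -> not rotate_keys); with O(adjourn_session) we get O(not rotate_keys).
Applying K to premise 4 (O(not rotate_keys -> not convene_panel)) and O(not rotate_keys) yields O(not convene_panel).
Premise 8, O(not post_bond -> convene_panel), contraposes to O(not convene_panel -> post_bond); with O(not convene_panel) we get O(post_bond).
Premise 5 is O(not escalate_record -> not post_bond); contrapositively O(post_bond -> escalate_record). Since O(post_bond) holds, K gives O(escalate_record).
Premise 12 is O(escalate_record -> encrypt_invoice); since O(escalate_record), deontic closure gives O(encrypt_invoice).
Premise 11, O(reconcile_patent -> not encrypt_invoice), contraposes to O(encrypt_invoice -> not reconcile_patent); with O(encrypt_invoice) we get O(not reconcile_patent).
So O(not reconcile_patent) holds, i.e. reconcile_patent is forbidden. None of the other listed options is forbidden under the premises.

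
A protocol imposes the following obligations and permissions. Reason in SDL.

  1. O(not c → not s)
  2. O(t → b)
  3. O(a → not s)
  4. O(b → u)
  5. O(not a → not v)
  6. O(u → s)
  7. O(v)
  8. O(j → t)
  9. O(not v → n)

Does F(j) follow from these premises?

From premise 7 we have O(v).
The contrapositive of premise 5 (O(not a → not v)) is O(v → a), and O(v) is already established, so O(a).
Premise 3 is O(a → not s); since O(a), deontic closure gives O(not s).
Premise 6, O(u → s), contraposes to O(not s → not u); with O(not s) we get O(not u).
The contrapositive of premise 4 (O(b → u)) is O(not u → not b), and O(not u) is already established, so O(not b).
The contrapositive of premise 2 (O(t → b)) is O(not b → not t), and O(not b) is already established, so O(not t).
Premise 8, O(j → t), contraposes to O(not t → not j); with O(not t) we get O(not j).
Premises 1, 9 do not contribute to this derivation.
So O(not j) holds, i.e. F(j). The claim follows.

Yes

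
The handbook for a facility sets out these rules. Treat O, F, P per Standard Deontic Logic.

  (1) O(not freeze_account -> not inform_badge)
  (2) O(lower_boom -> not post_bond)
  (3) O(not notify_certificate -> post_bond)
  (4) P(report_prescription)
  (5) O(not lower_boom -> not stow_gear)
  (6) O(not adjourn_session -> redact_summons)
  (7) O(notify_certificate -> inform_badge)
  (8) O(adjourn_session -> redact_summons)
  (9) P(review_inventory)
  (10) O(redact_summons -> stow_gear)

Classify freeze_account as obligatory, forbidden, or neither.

Premises 6 and 8 cover both cases: O(not adjourn_session -> redact_summons) and O(adjourn_session -> redact_summons). Since not adjourn_session ∨ adjourn_session is a tautology, O(redact_summons) follows.
Applying K to premise 10 (O(redact_summons -> stow_gear)) and O(redact_summons) yields O(stow_gear).
The contrapositive of premise 5 (O(not lower_boom -> not stow_gear)) is O(stow_gear -> lower_boom), and O(stow_gear) is already established, so O(lower_boom).
With premise 2, O(lower_boom -> not post_bond), the K-axiom yields O(not post_bond).
The contrapositive of premise 3 (O(not notify_certificate -> post_bond)) is O(not post_bond -> notify_certificate), and O(not post_bond) is already established, so O(notify_certificate).
With premise 7, O(notify_certificate -> inform_badge), the K-axiom yields O(inform_badge).
Premise 1 is O(not freeze_account -> not inform_badge); contrapositively O(inform_badge -> freeze_account). Since O(inform_badge) holds, K gives O(freeze_account).
Premises 4, 9 do not contribute to this derivation.
Hence freeze_account is obligatory.

Obligatory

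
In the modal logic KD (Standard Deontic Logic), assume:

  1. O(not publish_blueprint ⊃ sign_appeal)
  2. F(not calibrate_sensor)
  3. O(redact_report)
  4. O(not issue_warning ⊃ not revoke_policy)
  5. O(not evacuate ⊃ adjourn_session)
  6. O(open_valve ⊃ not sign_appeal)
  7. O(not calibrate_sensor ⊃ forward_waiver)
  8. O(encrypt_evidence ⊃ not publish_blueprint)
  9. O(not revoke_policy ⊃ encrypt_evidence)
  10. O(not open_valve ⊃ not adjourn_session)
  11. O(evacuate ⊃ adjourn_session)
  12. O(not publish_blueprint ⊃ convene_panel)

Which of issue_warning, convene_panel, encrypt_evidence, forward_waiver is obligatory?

issue_warning

By case analysis on evacuate: premise 11 gives O(evacuate ⊃ adjourn_session) and premise 5 gives O(not evacuate ⊃ adjourn_session), so O(adjourn_session) either way.
Premise 10 is O(not open_valve ⊃ not adjourn_session); contrapositively O(adjourn_session ⊃ open_valve). Since O(adjourn_session) holds, K gives O(open_valve).
Applying K to premise 6 (O(open_valve ⊃ not sign_appeal)) and O(open_valve) yields O(not sign_appeal).
The contrapositive of premise 1 (O(not publish_blueprint ⊃ sign_appeal)) is O(not sign_appeal ⊃ publish_blueprint), and O(not sign_appeal) is already established, so O(publish_blueprint).
The contrapositive of premise 8 (O(encrypt_evidence ⊃ not publish_blueprint)) is O(publish_blueprint ⊃ not encrypt_evidence), and O(publish_blueprint) is already established, so O(not encrypt_evidence).
Premise 9 is O(not revoke_policy ⊃ encrypt_evidence); contrapositively O(not encrypt_evidence ⊃ revoke_policy). Since O(not encrypt_evidence) holds, K gives O(revoke_policy).
Premise 4, O(not issue_warning ⊃ not revoke_policy), contraposes to O(revoke_policy ⊃ issue_warning); with O(revoke_policy) we get O(issue_warning).
So O(issue_warning) holds — issue_warning is obligatory. None of the other listed options is made obligatory by any chain of premises.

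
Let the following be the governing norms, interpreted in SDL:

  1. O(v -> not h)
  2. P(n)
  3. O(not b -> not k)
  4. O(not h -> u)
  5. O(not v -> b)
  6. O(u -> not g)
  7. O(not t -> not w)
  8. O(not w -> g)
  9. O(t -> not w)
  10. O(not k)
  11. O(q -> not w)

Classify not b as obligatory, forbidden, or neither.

Forbidden

Premises 7 and 9 are O(not t -> not w) and O(t -> not w); every ideal world satisfies not t or t, so in either case not w holds — hence O(not w).
Applying K to premise 8 (O(not w -> g)) and O(not w) yields O(g).
Premise 6, O(u -> not g), contraposes to O(g -> not u); with O(g) we get O(not u).
Premise 4, O(not h -> u), contraposes to O(not u -> h); with O(not u) we get O(h).
The contrapositive of premise 1 (O(v -> not h)) is O(h -> not v), and O(h) is already established, so O(not v).
With premise 5, O(not v -> b), the K-axiom yields O(b).
Premises 2, 3, 10, 11 do not contribute to this derivation.
Thus O(b), which is F(not b): not b is forbidden.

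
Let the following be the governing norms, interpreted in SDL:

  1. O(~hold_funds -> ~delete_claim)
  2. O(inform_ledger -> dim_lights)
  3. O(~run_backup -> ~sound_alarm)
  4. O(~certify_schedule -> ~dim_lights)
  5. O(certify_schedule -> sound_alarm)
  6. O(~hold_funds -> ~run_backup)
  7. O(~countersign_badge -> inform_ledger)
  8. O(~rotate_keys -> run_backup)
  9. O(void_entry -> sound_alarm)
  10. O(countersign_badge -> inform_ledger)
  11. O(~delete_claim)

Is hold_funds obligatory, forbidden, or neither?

Obligatory

Premises 7 and 10 are O(~countersign_badge -> inform_ledger) and O(countersign_badge -> inform_ledger); every ideal world satisfies ~countersign_badge or countersign_badge, so in either case inform_ledger holds — hence O(inform_ledger).
With premise 2, O(inform_ledger -> dim_lights), the K-axiom yields O(dim_lights).
The contrapositive of premise 4 (O(~certify_schedule -> ~dim_lights)) is O(dim_lights -> certify_schedule), and O(dim_lights) is already established, so O(certify_schedule).
With premise 5, O(certify_schedule -> sound_alarm), the K-axiom yields O(sound_alarm).
The contrapositive of premise 3 (O(~run_backup -> ~sound_alarm)) is O(sound_alarm -> run_backup), and O(sound_alarm) is already established, so O(run_backup).
The contrapositive of premise 6 (O(~hold_funds -> ~run_backup)) is O(run_backup -> hold_funds), and O(run_backup) is already established, so O(hold_funds).
Premises 1, 8, 9, 11 do not contribute to this derivation.
Hence hold_funds is obligatory.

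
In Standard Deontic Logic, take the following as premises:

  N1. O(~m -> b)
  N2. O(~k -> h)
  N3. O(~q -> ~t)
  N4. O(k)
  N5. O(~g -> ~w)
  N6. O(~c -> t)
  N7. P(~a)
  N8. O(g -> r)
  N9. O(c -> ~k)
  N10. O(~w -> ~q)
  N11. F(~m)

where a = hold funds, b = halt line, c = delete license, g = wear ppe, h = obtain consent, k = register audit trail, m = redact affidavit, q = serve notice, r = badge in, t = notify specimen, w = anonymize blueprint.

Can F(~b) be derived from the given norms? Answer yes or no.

Premise 1 is O(~m -> b), but O(~m) is not derivable from the premises, so it does not yield O(b).
No other premise forces O(b). An ideal world satisfying every premise can still have ~b true, so F(~b) is not derivable.

No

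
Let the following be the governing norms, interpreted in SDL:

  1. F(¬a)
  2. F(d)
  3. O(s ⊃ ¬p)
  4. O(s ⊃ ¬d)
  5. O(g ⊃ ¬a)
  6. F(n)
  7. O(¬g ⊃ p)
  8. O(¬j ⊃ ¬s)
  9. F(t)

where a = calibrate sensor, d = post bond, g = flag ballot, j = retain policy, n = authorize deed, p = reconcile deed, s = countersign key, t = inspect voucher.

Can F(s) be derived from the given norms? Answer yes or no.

Yes

F(¬a) at premise 1 means O(a).
Premise 5 is O(g ⊃ ¬a); contrapositively O(a ⊃ ¬g). Since O(a) holds, K gives O(¬g).
Premise 7 is O(¬g ⊃ p); since O(¬g), deontic closure gives O(p).
Premise 3 is O(s ⊃ ¬p); contrapositively O(p ⊃ ¬s). Since O(p) holds, K gives O(¬s).
Premises 2, 4, 6, 8, 9 do not contribute to this derivation.
So O(¬s) holds, i.e. F(s). The claim follows.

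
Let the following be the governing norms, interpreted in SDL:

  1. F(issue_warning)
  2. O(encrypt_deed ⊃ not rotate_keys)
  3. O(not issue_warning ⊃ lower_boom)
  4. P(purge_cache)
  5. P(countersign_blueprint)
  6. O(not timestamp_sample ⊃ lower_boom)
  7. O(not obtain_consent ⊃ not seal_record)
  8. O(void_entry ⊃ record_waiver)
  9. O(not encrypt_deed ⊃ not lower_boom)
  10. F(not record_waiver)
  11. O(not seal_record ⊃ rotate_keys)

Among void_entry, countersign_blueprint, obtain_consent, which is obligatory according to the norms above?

obtain_consent

Premise 1, F(issue_warning), is equivalent to O(not issue_warning).
From O(not issue_warning) and premise 3, O(not issue_warning ⊃ lower_boom), we obtain O(lower_boom).
Premise 9, O(not encrypt_deed ⊃ not lower_boom), contraposes to O(lower_boom ⊃ encrypt_deed); with O(lower_boom) we get O(encrypt_deed).
Premise 2 is O(encrypt_deed ⊃ not rotate_keys); since O(encrypt_deed), deontic closure gives O(not rotate_keys).
Premise 11, O(not seal_record ⊃ rotate_keys), contraposes to O(not rotate_keys ⊃ seal_record); with O(not rotate_keys) we get O(seal_record).
The contrapositive of premise 7 (O(not obtain_consent ⊃ not seal_record)) is O(seal_record ⊃ obtain_consent), and O(seal_record) is already established, so O(obtain_consent).
So O(obtain_consent) holds — obtain_consent is obligatory. None of the other listed options is made obligatory by any chain of premises.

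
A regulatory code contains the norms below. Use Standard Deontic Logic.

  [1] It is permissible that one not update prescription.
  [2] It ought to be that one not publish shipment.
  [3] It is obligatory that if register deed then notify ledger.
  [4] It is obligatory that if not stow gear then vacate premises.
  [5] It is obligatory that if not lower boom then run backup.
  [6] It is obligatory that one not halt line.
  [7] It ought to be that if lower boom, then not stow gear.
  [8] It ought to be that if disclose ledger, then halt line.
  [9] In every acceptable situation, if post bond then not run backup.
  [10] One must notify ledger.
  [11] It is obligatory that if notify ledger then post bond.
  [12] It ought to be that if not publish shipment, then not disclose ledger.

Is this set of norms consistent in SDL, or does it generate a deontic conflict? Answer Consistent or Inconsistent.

Consistent

Premise 8 is O(disclose_ledger → halt_line), but O(disclose_ledger) is not derivable from the premises, so it does not yield O(halt_line).
So O(halt_line) is not derivable, and the apparent clash with O(¬halt_line) does not arise.
A world satisfying every obligation exists (e.g. disclose_ledger=false, halt_line=false, lower_boom=true, notify_ledger=true, post_bond=true, publish_shipment=false, register_deed=false, run_backup=false, stow_gear=false, update_prescription=false, vacate_premises=true); no atom is both obligatory and forbidden, so the set is consistent.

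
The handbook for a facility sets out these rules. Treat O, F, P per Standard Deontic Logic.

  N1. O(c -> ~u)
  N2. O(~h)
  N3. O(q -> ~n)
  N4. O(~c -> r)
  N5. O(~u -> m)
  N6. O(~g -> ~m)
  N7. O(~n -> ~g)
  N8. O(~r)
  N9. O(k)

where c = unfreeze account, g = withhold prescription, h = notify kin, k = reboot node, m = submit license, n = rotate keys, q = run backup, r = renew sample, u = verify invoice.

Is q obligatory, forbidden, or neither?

Forbidden

Premise 8 states O(~r) outright.
Premise 4 is O(~c -> r); contrapositively O(~r -> c). Since O(~r) holds, K gives O(c).
Applying K to premise 1 (O(c -> ~u)) and O(c) yields O(~u).
From O(~u) and premise 5, O(~u -> m), we obtain O(m).
The contrapositive of premise 6 (O(~g -> ~m)) is O(m -> g), and O(m) is already established, so O(g).
Premise 7, O(~n -> ~g), contraposes to O(g -> n); with O(g) we get O(n).
The contrapositive of premise 3 (O(q -> ~n)) is O(n -> ~q), and O(n) is already established, so O(~q).
Premises 2, 9 do not contribute to this derivation.
Thus O(~q), which is F(q): q is forbidden.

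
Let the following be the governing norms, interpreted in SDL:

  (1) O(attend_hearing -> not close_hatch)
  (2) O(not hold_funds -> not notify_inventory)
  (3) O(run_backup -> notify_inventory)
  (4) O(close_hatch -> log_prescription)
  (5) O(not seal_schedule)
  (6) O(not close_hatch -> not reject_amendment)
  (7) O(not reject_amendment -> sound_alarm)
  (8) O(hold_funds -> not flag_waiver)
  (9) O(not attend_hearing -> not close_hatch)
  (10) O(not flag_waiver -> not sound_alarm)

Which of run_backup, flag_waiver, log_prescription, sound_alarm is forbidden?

Premises 1 and 9 are O(attend_hearing -> not close_hatch) and O(not attend_hearing -> not close_hatch); every ideal world satisfies attend_hearing or not attend_hearing, so in either case not close_hatch holds — hence O(not close_hatch).
Applying K to premise 6 (O(not close_hatch -> not reject_amendment)) and O(not close_hatch) yields O(not reject_amendment).
Premise 7 is O(not reject_amendment -> sound_alarm); since O(not reject_amendment), deontic closure gives O(sound_alarm).
Premise 10, O(not flag_waiver -> not sound_alarm), contraposes to O(sound_alarm -> flag_waiver); with O(sound_alarm) we get O(flag_waiver).
Premise 8 is O(hold_funds -> not flag_waiver); contrapositively O(flag_waiver -> not hold_funds). Since O(flag_waiver) holds, K gives O(not hold_funds).
With premise 2, O(not hold_funds -> not notify_inventory), the K-axiom yields O(not notify_inventory).
Premise 3 is O(run_backup -> notify_inventory); contrapositively O(not notify_inventory -> not run_backup). Since O(not notify_inventory) holds, K gives O(not run_backup).
So O(not run_backup) holds, i.e. run_backup is forbidden. None of the other listed options is forbidden under the premises.

run_backup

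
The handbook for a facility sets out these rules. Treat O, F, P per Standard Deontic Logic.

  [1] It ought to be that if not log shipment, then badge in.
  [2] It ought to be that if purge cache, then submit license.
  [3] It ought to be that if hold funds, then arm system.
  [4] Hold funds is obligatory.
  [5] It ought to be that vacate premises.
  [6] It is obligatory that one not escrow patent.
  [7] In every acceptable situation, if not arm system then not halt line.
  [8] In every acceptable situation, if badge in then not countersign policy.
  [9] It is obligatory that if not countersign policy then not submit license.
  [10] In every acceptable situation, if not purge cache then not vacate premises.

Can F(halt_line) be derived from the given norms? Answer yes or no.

No

Premise 7 is O(¬arm_system → ¬halt_line), but O(¬arm_system) is not derivable from the premises, so it does not yield O(¬halt_line).
No other premise forces O(¬halt_line). An ideal world satisfying every premise can still have halt_line true, so F(halt_line) is not derivable.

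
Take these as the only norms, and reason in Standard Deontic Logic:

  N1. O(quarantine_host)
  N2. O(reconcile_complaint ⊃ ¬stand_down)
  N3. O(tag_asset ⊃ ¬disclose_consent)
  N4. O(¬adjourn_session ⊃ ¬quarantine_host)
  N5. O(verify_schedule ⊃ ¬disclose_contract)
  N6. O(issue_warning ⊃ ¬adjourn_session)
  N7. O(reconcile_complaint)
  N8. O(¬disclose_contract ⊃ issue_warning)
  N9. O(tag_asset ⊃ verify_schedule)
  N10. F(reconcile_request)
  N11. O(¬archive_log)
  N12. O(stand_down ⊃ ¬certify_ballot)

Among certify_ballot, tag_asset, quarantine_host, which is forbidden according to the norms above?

From premise 1 we have O(quarantine_host).
Premise 4, O(¬adjourn_session ⊃ ¬quarantine_host), contraposes to O(quarantine_host ⊃ adjourn_session); with O(quarantine_host) we get O(adjourn_session).
Premise 6, O(issue_warning ⊃ ¬adjourn_session), contraposes to O(adjourn_session ⊃ ¬issue_warning); with O(adjourn_session) we get O(¬issue_warning).
The contrapositive of premise 8 (O(¬disclose_contract ⊃ issue_warning)) is O(¬issue_warning ⊃ disclose_contract), and O(¬issue_warning) is already established, so O(disclose_contract).
Premise 5 is O(verify_schedule ⊃ ¬disclose_contract); contrapositively O(disclose_contract ⊃ ¬verify_schedule). Since O(disclose_contract) holds, K gives O(¬verify_schedule).
The contrapositive of premise 9 (O(tag_asset ⊃ verify_schedule)) is O(¬verify_schedule ⊃ ¬tag_asset), and O(¬verify_schedule) is already established, so O(¬tag_asset).
So O(¬tag_asset) holds, i.e. tag_asset is forbidden. None of the other listed options is forbidden under the premises.

tag_asset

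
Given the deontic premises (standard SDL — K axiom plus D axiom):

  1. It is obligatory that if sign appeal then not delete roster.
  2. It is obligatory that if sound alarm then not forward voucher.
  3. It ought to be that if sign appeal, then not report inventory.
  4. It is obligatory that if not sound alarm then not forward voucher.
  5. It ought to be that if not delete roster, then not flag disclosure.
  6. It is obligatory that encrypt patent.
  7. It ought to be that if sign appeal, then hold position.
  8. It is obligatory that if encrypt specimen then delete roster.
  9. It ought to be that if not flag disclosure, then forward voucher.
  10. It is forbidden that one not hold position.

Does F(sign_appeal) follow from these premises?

By case analysis on sound_alarm: premise 2 gives O(sound_alarm → ¬forward_voucher) and premise 4 gives O(¬sound_alarm → ¬forward_voucher), so O(¬forward_voucher) either way.
Premise 9 is O(¬flag_disclosure → forward_voucher); contrapositively O(¬forward_voucher → flag_disclosure). Since O(¬forward_voucher) holds, K gives O(flag_disclosure).
Premise 5, O(¬delete_roster → ¬flag_disclosure), contraposes to O(flag_disclosure → delete_roster); with O(flag_disclosure) we get O(delete_roster).
The contrapositive of premise 1 (O(sign_appeal → ¬delete_roster)) is O(delete_roster → ¬sign_appeal), and O(delete_roster) is already established, so O(¬sign_appeal).
Premises 3, 6, 7, 8, 10 do not contribute to this derivation.
So O(¬sign_appeal) holds, i.e. F(sign_appeal). The claim follows.

Yes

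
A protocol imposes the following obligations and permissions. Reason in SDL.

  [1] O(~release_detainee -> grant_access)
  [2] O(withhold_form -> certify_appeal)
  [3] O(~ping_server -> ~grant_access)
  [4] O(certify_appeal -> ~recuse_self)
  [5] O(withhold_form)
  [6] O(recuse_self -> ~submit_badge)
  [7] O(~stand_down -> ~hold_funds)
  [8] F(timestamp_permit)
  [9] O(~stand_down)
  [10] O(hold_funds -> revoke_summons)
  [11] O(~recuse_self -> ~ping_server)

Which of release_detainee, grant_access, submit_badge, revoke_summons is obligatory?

From premise 5 we have O(withhold_form).
With premise 2, O(withhold_form -> certify_appeal), the K-axiom yields O(certify_appeal).
From O(certify_appeal) and premise 4, O(certify_appeal -> ~recuse_self), we obtain O(~recuse_self).
Applying K to premise 11 (O(~recuse_self -> ~ping_server)) and O(~recuse_self) yields O(~ping_server).
Applying K to premise 3 (O(~ping_server -> ~grant_access)) and O(~ping_server) yields O(~grant_access).
Premise 1 is O(~release_detainee -> grant_access); contrapositively O(~grant_access -> release_detainee). Since O(~grant_access) holds, K gives O(release_detainee).
So O(release_detainee) holds — release_detainee is obligatory. None of the other listed options is made obligatory by any chain of premises.

release_detainee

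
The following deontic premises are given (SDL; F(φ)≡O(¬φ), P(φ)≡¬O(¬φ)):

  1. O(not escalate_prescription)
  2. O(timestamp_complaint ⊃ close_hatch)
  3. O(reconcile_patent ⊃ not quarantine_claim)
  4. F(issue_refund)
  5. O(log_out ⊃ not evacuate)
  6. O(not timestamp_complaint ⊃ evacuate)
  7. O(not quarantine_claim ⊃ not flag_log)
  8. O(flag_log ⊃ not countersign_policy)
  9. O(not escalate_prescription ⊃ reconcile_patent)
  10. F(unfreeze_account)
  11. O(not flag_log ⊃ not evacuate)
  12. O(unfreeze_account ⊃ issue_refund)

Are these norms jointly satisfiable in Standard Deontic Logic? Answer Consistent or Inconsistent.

Premise 12 is O(unfreeze_account ⊃ issue_refund), but O(unfreeze_account) is not derivable from the premises, so it does not yield O(issue_refund).
So O(issue_refund) is not derivable, and the apparent clash with O(not issue_refund) does not arise.
A world satisfying every obligation exists (e.g. close_hatch=true, countersign_policy=false, escalate_prescription=false, evacuate=false, flag_log=false, issue_refund=false, log_out=false, quarantine_claim=false, reconcile_patent=true, timestamp_complaint=true, unfreeze_account=false); no atom is both obligatory and forbidden, so the set is consistent.

Consistent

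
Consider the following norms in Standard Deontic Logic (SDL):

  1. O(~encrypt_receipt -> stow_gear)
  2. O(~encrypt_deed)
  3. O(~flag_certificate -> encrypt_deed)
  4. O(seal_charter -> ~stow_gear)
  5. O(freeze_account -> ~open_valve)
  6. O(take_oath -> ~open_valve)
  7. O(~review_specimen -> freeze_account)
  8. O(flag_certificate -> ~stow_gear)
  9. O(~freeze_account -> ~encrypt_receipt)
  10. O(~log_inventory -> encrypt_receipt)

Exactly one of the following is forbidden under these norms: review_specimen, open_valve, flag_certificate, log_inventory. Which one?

open_valve

Premise 2 gives O(~encrypt_deed).
Premise 3 is O(~flag_certificate -> encrypt_deed); contrapositively O(~encrypt_deed -> flag_certificate). Since O(~encrypt_deed) holds, K gives O(flag_certificate).
With premise 8, O(flag_certificate -> ~stow_gear), the K-axiom yields O(~stow_gear).
Premise 1 is O(~encrypt_receipt -> stow_gear); contrapositively O(~stow_gear -> encrypt_receipt). Since O(~stow_gear) holds, K gives O(encrypt_receipt).
Premise 9, O(~freeze_account -> ~encrypt_receipt), contraposes to O(encrypt_receipt -> freeze_account); with O(encrypt_receipt) we get O(freeze_account).
With premise 5, O(freeze_account -> ~open_valve), the K-axiom yields O(~open_valve).
So O(~open_valve) holds, i.e. open_valve is forbidden. None of the other listed options is forbidden under the premises.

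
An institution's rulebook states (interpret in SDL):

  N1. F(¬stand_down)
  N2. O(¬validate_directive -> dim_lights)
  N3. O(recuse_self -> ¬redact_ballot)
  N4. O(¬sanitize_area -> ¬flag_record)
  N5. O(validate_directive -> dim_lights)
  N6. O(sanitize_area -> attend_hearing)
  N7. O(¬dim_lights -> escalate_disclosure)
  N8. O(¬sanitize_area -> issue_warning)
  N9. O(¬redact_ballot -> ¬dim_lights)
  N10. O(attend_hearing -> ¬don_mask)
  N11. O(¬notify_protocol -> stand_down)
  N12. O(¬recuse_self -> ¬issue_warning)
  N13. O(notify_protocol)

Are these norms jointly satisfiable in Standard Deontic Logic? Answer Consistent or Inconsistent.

Premise 11 is O(¬notify_protocol -> stand_down); even if O(stand_down) held, inferring O(¬notify_protocol) would be affirming the consequent — invalid.
So O(¬notify_protocol) is not derivable, and the apparent clash with O(notify_protocol) does not arise.
A world satisfying every obligation exists (e.g. attend_hearing=true, dim_lights=true, don_mask=false, escalate_disclosure=false, flag_record=false, issue_warning=false, notify_protocol=true, recuse_self=false, redact_ballot=true, sanitize_area=true, stand_down=true, validate_directive=false); no atom is both obligatory and forbidden, so the set is consistent.

Consistent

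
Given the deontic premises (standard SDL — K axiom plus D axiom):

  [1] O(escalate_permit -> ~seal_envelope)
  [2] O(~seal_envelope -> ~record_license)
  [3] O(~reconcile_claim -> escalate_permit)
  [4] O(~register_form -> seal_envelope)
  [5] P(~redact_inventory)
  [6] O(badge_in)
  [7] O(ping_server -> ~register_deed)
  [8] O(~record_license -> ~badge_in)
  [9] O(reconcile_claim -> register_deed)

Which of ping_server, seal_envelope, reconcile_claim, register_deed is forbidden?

From premise 6 we have O(badge_in).
Premise 8, O(~record_license -> ~badge_in), contraposes to O(badge_in -> record_license); with O(badge_in) we get O(record_license).
Premise 2, O(~seal_envelope -> ~record_license), contraposes to O(record_license -> seal_envelope); with O(record_license) we get O(seal_envelope).
The contrapositive of premise 1 (O(escalate_permit -> ~seal_envelope)) is O(seal_envelope -> ~escalate_permit), and O(seal_envelope) is already established, so O(~escalate_permit).
The contrapositive of premise 3 (O(~reconcile_claim -> escalate_permit)) is O(~escalate_permit -> reconcile_claim), and O(~escalate_permit) is already established, so O(reconcile_claim).
Applying K to premise 9 (O(reconcile_claim -> register_deed)) and O(reconcile_claim) yields O(register_deed).
The contrapositive of premise 7 (O(ping_server -> ~register_deed)) is O(register_deed -> ~ping_server), and O(register_deed) is already established, so O(~ping_server).
So O(~ping_server) holds, i.e. ping_server is forbidden. None of the other listed options is forbidden under the premises.

ping_server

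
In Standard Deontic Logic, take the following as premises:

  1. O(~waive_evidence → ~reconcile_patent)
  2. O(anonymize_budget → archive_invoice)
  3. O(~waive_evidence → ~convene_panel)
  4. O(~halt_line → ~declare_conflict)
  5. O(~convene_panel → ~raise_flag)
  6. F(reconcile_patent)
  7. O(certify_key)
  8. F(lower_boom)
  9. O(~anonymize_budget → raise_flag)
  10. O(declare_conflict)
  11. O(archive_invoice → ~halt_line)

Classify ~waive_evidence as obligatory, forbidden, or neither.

Forbidden

From premise 10 we have O(declare_conflict).
The contrapositive of premise 4 (O(~halt_line → ~declare_conflict)) is O(declare_conflict → halt_line), and O(declare_conflict) is already established, so O(halt_line).
Premise 11, O(archive_invoice → ~halt_line), contraposes to O(halt_line → ~archive_invoice); with O(halt_line) we get O(~archive_invoice).
Premise 2 is O(anonymize_budget → archive_invoice); contrapositively O(~archive_invoice → ~anonymize_budget). Since O(~archive_invoice) holds, K gives O(~anonymize_budget).
Applying K to premise 9 (O(~anonymize_budget → raise_flag)) and O(~anonymize_budget) yields O(raise_flag).
Premise 5, O(~convene_panel → ~raise_flag), contraposes to O(raise_flag → convene_panel); with O(raise_flag) we get O(convene_panel).
Premise 3 is O(~waive_evidence → ~convene_panel); contrapositively O(convene_panel → waive_evidence). Since O(convene_panel) holds, K gives O(waive_evidence).
Premises 1, 6, 7, 8 do not contribute to this derivation.
Thus O(waive_evidence), which is F(~waive_evidence): ~waive_evidence is forbidden.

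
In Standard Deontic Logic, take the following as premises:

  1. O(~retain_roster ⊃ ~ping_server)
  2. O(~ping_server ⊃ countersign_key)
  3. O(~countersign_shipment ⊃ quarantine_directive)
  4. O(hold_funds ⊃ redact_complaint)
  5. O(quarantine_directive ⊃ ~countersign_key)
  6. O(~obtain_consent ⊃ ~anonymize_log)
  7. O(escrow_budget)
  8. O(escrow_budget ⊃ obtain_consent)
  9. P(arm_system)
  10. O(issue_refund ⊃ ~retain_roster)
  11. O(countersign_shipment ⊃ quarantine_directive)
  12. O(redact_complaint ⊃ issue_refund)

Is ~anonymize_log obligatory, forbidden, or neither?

Neither

Premise 6 is O(~obtain_consent ⊃ ~anonymize_log), but O(~obtain_consent) is not derivable from the premises, so it does not yield O(~anonymize_log).
No premise or chain of K-axiom applications forces O(~anonymize_log), and none forces O(anonymize_log). So ~anonymize_log is neither obligatory nor forbidden under these norms.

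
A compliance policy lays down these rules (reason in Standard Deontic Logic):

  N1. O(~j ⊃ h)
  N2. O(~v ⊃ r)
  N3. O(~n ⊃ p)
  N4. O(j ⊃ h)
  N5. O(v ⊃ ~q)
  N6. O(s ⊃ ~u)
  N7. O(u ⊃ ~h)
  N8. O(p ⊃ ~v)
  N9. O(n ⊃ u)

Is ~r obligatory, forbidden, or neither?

Forbidden

Premises 4 and 1 are O(j ⊃ h) and O(~j ⊃ h); every ideal world satisfies j or ~j, so in either case h holds — hence O(h).
Premise 7 is O(u ⊃ ~h); contrapositively O(h ⊃ ~u). Since O(h) holds, K gives O(~u).
Premise 9 is O(n ⊃ u); contrapositively O(~u ⊃ ~n). Since O(~u) holds, K gives O(~n).
Premise 3 is O(~n ⊃ p); since O(~n), deontic closure gives O(p).
Premise 8 is O(p ⊃ ~v); since O(p), deontic closure gives O(~v).
From O(~v) and premise 2, O(~v ⊃ r), we obtain O(r).
Premises 5, 6 do not contribute to this derivation.
Thus O(r), which is F(~r): ~r is forbidden.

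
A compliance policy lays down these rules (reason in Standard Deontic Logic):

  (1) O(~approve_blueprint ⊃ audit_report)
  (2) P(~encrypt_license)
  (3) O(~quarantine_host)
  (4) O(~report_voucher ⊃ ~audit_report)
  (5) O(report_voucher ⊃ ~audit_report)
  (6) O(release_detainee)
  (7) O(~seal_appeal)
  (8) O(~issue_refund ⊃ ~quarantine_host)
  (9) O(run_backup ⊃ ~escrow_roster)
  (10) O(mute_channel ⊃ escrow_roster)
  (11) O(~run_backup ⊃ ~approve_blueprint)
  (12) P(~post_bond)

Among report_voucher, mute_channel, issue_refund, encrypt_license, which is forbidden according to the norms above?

Premises 4 and 5 are O(~report_voucher ⊃ ~audit_report) and O(report_voucher ⊃ ~audit_report); every ideal world satisfies ~report_voucher or report_voucher, so in either case ~audit_report holds — hence O(~audit_report).
Premise 1 is O(~approve_blueprint ⊃ audit_report); contrapositively O(~audit_report ⊃ approve_blueprint). Since O(~audit_report) holds, K gives O(approve_blueprint).
Premise 11, O(~run_backup ⊃ ~approve_blueprint), contraposes to O(approve_blueprint ⊃ run_backup); with O(approve_blueprint) we get O(run_backup).
From O(run_backup) and premise 9, O(run_backup ⊃ ~escrow_roster), we obtain O(~escrow_roster).
Premise 10, O(mute_channel ⊃ escrow_roster), contraposes to O(~escrow_roster ⊃ ~mute_channel); with O(~escrow_roster) we get O(~mute_channel).
So O(~mute_channel) holds, i.e. mute_channel is forbidden. None of the other listed options is forbidden under the premises.

mute_channel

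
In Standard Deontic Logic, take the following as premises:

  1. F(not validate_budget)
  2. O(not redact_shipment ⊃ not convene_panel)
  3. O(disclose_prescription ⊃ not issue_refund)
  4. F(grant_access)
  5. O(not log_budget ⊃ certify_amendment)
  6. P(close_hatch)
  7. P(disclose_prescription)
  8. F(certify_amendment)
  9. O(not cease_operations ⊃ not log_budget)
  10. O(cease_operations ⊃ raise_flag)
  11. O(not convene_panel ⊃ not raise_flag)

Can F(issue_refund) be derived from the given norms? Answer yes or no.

No

Premise 3 is O(disclose_prescription ⊃ not issue_refund), but O(disclose_prescription) is not derivable from the premises (the permission P(disclose_prescription) asserts only not O(not disclose_prescription), not O(disclose_prescription)), so it does not yield O(not issue_refund).
No other premise forces O(not issue_refund). An ideal world satisfying every premise can still have issue_refund true, so F(issue_refund) is not derivable.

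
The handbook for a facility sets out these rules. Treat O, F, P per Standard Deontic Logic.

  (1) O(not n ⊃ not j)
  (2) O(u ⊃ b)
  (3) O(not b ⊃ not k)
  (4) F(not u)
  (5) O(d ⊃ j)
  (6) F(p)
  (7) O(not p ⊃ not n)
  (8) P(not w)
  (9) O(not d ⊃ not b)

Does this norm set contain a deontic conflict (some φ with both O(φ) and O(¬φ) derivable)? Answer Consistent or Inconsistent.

Inconsistent

Premise 4 is F(not u), i.e. O(u).
Applying K to premise 2 (O(u ⊃ b)) and O(u) yields O(b).
Premise 9, O(not d ⊃ not b), contraposes to O(b ⊃ d); with O(b) we get O(d).
With premise 5, O(d ⊃ j), the K-axiom yields O(j).
Premise 1, O(not n ⊃ not j), contraposes to O(j ⊃ n); with O(j) we get O(n).
Premise 7, O(not p ⊃ not n), contraposes to O(n ⊃ p); with O(n) we get O(p).
However, F(p) at premise 6 amounts to O(not p).
We now have both O(p) and O(not p) — p is simultaneously obligatory and forbidden, violating the D-axiom.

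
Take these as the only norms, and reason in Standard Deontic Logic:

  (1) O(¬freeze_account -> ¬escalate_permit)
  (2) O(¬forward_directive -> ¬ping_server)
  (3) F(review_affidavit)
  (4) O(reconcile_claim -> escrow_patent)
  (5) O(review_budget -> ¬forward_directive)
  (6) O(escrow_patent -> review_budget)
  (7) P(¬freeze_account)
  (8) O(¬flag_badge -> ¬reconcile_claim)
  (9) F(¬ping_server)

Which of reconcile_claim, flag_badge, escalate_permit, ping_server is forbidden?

Premise 9 is F(¬ping_server), i.e. O(ping_server).
Premise 2 is O(¬forward_directive -> ¬ping_server); contrapositively O(ping_server -> forward_directive). Since O(ping_server) holds, K gives O(forward_directive).
Premise 5 is O(review_budget -> ¬forward_directive); contrapositively O(forward_directive -> ¬review_budget). Since O(forward_directive) holds, K gives O(¬review_budget).
Premise 6 is O(escrow_patent -> review_budget); contrapositively O(¬review_budget -> ¬escrow_patent). Since O(¬review_budget) holds, K gives O(¬escrow_patent).
Premise 4 is O(reconcile_claim -> escrow_patent); contrapositively O(¬escrow_patent -> ¬reconcile_claim). Since O(¬escrow_patent) holds, K gives O(¬reconcile_claim).
So O(¬reconcile_claim) holds, i.e. reconcile_claim is forbidden. None of the other listed options is forbidden under the premises.

reconcile_claim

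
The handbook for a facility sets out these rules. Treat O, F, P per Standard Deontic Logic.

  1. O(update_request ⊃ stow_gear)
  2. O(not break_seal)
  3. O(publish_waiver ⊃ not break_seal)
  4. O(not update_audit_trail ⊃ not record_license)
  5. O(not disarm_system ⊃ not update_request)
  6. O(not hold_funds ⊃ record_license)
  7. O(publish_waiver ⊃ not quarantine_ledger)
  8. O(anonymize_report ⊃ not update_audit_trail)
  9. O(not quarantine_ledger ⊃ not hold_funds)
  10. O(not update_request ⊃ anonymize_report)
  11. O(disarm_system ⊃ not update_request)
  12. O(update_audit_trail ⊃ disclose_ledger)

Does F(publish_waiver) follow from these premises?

Premises 11 and 5 cover both cases: O(disarm_system ⊃ not update_request) and O(not disarm_system ⊃ not update_request). Since disarm_system ∨ not disarm_system is a tautology, O(not update_request) follows.
With premise 10, O(not update_request ⊃ anonymize_report), the K-axiom yields O(anonymize_report).
From O(anonymize_report) and premise 8, O(anonymize_report ⊃ not update_audit_trail), we obtain O(not update_audit_trail).
From O(not update_audit_trail) and premise 4, O(not update_audit_trail ⊃ not record_license), we obtain O(not record_license).
Premise 6 is O(not hold_funds ⊃ record_license); contrapositively O(not record_license ⊃ hold_funds). Since O(not record_license) holds, K gives O(hold_funds).
Premise 9, O(not quarantine_ledger ⊃ not hold_funds), contraposes to O(hold_funds ⊃ quarantine_ledger); with O(hold_funds) we get O(quarantine_ledger).
Premise 7, O(publish_waiver ⊃ not quarantine_ledger), contraposes to O(quarantine_ledger ⊃ not publish_waiver); with O(quarantine_ledger) we get O(not publish_waiver).
Premises 1, 2, 3, 12 do not contribute to this derivation.
So O(not publish_waiver) holds, i.e. F(publish_waiver). The claim follows.

Yes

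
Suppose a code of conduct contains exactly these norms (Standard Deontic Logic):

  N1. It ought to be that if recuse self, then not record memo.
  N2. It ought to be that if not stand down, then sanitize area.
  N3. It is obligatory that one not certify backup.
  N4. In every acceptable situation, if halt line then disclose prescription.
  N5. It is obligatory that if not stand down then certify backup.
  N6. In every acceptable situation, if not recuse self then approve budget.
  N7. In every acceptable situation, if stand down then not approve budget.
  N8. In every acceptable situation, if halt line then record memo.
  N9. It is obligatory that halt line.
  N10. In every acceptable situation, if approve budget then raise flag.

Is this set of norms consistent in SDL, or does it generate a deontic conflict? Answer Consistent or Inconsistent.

From premise 3 we have O(¬certify_backup).
Premise 5, O(¬stand_down → certify_backup), contraposes to O(¬certify_backup → stand_down); with O(¬certify_backup) we get O(stand_down).
From O(stand_down) and premise 7, O(stand_down → ¬approve_budget), we obtain O(¬approve_budget).
The contrapositive of premise 6 (O(¬recuse_self → approve_budget)) is O(¬approve_budget → recuse_self), and O(¬approve_budget) is already established, so O(recuse_self).
From O(recuse_self) and premise 1, O(recuse_self → ¬record_memo), we obtain O(¬record_memo).
Premise 8 is O(halt_line → record_memo); contrapositively O(¬record_memo → ¬halt_line). Since O(¬record_memo) holds, K gives O(¬halt_line).
However, premise 9 gives O(halt_line).
We now have both O(¬halt_line) and O(halt_line) — halt_line is simultaneously obligatory and forbidden, violating the D-axiom.

Inconsistent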